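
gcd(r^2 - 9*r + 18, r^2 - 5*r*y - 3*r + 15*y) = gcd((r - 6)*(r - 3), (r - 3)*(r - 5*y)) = r - 3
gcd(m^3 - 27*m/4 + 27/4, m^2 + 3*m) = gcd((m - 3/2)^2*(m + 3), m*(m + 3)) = m + 3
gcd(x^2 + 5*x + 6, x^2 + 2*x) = x + 2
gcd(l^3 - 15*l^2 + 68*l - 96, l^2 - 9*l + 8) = l - 8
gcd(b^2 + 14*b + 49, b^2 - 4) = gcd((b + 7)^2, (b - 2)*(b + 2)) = 1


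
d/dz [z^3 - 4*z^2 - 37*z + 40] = 3*z^2 - 8*z - 37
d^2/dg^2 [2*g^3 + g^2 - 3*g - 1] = 12*g + 2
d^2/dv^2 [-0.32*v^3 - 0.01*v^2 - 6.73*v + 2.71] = -1.92*v - 0.02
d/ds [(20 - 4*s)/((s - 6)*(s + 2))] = 4*(s^2 - 10*s + 32)/(s^4 - 8*s^3 - 8*s^2 + 96*s + 144)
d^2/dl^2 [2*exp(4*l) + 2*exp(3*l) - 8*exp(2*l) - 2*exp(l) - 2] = (32*exp(3*l) + 18*exp(2*l) - 32*exp(l) - 2)*exp(l)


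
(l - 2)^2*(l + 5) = l^3 + l^2 - 16*l + 20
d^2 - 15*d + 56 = (d - 8)*(d - 7)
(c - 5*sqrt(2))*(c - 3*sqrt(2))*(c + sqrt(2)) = c^3 - 7*sqrt(2)*c^2 + 14*c + 30*sqrt(2)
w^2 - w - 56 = (w - 8)*(w + 7)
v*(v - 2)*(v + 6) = v^3 + 4*v^2 - 12*v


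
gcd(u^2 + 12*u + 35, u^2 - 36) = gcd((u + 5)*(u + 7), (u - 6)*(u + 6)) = 1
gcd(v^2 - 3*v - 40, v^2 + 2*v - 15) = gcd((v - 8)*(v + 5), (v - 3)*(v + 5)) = v + 5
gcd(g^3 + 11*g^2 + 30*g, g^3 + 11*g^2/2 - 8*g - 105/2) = g + 5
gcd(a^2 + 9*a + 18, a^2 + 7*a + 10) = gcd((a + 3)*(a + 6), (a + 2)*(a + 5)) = 1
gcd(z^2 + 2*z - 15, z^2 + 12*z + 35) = z + 5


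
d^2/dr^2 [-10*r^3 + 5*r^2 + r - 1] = 10 - 60*r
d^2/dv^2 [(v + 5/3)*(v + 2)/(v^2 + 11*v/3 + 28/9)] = 108*(9*v^2 + 33*v + 31)/(729*v^6 + 8019*v^5 + 36207*v^4 + 85833*v^3 + 112644*v^2 + 77616*v + 21952)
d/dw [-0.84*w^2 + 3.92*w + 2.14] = 3.92 - 1.68*w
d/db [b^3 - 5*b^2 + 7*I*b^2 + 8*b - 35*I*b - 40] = 3*b^2 + b*(-10 + 14*I) + 8 - 35*I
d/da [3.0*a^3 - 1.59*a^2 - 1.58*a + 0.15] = 9.0*a^2 - 3.18*a - 1.58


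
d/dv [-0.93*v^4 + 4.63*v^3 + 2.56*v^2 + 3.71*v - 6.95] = -3.72*v^3 + 13.89*v^2 + 5.12*v + 3.71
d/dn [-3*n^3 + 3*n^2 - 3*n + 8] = -9*n^2 + 6*n - 3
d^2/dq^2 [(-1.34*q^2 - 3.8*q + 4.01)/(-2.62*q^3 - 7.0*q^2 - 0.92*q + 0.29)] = (18.396592*q^6 + 156.50832*q^5 + 68.4574559999999*q^4 - 825.618792*q^3 - 1185.966144*q^2 - 126.943188*q - 20.81566)/(17.984728*q^9 + 144.1524*q^8 + 404.085744*q^7 + 438.264772*q^6 + 109.981104*q^5 - 29.049696*q^4 - 9.765886*q^3 + 1.029732*q^2 + 0.232116*q - 0.024389)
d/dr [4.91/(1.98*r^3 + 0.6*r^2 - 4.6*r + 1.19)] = (-29.1654*r^2 - 5.892*r + 22.586)/(1.98*r^3 + 0.6*r^2 - 4.6*r + 1.19)^2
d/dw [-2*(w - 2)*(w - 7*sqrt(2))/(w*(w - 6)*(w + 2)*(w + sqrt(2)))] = 4*(w^5 - 10*sqrt(2)*w^4 - 5*w^4 - 6*w^3 + 54*sqrt(2)*w^3 - 32*sqrt(2)*w^2 + 82*w^2 - 168*sqrt(2)*w - 112*w - 168)/(w^2*(w^6 - 8*w^5 + 2*sqrt(2)*w^5 - 16*sqrt(2)*w^4 - 6*w^4 - 16*sqrt(2)*w^3 + 80*w^3 + 128*w^2 + 192*sqrt(2)*w^2 + 192*w + 288*sqrt(2)*w + 288))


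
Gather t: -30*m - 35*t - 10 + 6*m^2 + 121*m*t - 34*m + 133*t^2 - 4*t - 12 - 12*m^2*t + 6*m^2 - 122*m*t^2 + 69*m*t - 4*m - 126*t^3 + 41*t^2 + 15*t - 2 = 12*m^2 - 68*m - 126*t^3 + t^2*(174 - 122*m) + t*(-12*m^2 + 190*m - 24) - 24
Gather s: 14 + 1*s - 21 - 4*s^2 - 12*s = -4*s^2 - 11*s - 7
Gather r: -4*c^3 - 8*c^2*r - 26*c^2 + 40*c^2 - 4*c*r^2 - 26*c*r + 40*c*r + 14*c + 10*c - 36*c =-4*c^3 + 14*c^2 - 4*c*r^2 - 12*c + r*(-8*c^2 + 14*c)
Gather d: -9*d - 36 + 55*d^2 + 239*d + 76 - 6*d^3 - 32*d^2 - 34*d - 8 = -6*d^3 + 23*d^2 + 196*d + 32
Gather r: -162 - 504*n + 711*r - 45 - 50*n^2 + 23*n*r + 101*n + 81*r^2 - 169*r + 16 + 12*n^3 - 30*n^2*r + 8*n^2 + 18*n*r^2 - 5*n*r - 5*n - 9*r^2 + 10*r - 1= 12*n^3 - 42*n^2 - 408*n + r^2*(18*n + 72) + r*(-30*n^2 + 18*n + 552) - 192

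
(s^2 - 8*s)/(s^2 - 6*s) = (s - 8)/(s - 6)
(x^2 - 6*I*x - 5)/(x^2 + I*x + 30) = (x - I)/(x + 6*I)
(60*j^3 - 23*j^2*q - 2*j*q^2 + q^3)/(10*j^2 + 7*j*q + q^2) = (12*j^2 - 7*j*q + q^2)/(2*j + q)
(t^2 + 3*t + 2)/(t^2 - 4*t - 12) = (t + 1)/(t - 6)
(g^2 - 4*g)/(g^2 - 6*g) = (g - 4)/(g - 6)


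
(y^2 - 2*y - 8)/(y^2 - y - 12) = (y + 2)/(y + 3)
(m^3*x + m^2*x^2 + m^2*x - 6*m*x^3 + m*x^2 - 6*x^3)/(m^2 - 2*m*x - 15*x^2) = x*(-m^2 + 2*m*x - m + 2*x)/(-m + 5*x)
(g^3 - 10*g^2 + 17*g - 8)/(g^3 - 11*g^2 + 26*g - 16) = (g - 1)/(g - 2)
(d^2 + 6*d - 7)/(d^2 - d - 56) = (d - 1)/(d - 8)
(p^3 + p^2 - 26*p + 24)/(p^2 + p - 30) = (p^2 - 5*p + 4)/(p - 5)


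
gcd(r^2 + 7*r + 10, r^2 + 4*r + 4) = r + 2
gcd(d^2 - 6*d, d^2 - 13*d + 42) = d - 6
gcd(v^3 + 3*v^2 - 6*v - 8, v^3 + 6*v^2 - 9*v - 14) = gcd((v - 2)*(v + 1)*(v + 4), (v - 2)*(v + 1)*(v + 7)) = v^2 - v - 2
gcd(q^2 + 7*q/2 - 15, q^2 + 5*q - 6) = q + 6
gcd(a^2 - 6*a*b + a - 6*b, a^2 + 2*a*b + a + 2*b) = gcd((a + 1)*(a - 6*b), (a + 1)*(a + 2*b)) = a + 1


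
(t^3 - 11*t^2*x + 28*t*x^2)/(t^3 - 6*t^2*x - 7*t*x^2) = (t - 4*x)/(t + x)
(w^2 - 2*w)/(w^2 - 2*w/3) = 3*(w - 2)/(3*w - 2)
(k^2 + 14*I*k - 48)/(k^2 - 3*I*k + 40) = (k^2 + 14*I*k - 48)/(k^2 - 3*I*k + 40)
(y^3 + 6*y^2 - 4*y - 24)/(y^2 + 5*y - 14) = (y^2 + 8*y + 12)/(y + 7)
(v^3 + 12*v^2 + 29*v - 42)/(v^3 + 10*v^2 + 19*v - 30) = (v + 7)/(v + 5)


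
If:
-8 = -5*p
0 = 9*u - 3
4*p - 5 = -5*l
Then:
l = -7/25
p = 8/5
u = 1/3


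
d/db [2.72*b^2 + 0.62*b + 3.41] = 5.44*b + 0.62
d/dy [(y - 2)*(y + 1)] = 2*y - 1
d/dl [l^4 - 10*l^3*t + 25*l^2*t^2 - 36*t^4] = 2*l*(2*l^2 - 15*l*t + 25*t^2)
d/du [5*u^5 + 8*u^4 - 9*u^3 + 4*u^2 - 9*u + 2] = 25*u^4 + 32*u^3 - 27*u^2 + 8*u - 9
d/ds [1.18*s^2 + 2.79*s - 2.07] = 2.36*s + 2.79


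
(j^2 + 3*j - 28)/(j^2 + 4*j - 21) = (j - 4)/(j - 3)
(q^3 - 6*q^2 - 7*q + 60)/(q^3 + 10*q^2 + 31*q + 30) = (q^2 - 9*q + 20)/(q^2 + 7*q + 10)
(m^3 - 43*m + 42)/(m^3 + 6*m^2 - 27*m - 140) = (m^2 - 7*m + 6)/(m^2 - m - 20)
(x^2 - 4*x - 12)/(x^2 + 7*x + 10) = (x - 6)/(x + 5)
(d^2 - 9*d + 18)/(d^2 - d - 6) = (d - 6)/(d + 2)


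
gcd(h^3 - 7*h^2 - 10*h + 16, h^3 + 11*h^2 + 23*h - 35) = h - 1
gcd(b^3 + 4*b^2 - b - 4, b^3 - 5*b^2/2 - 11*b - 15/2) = b + 1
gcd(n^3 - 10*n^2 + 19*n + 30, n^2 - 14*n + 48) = n - 6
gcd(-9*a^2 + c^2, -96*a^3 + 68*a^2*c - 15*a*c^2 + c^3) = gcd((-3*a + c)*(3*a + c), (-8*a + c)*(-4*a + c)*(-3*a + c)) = 3*a - c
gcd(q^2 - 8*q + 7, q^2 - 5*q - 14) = q - 7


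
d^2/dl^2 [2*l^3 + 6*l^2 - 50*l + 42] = 12*l + 12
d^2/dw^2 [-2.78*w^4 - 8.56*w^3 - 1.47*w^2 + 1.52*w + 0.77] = -33.36*w^2 - 51.36*w - 2.94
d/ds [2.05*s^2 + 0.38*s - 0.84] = 4.1*s + 0.38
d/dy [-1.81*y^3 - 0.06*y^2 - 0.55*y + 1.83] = -5.43*y^2 - 0.12*y - 0.55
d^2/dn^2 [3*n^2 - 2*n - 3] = 6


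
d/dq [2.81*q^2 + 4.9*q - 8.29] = 5.62*q + 4.9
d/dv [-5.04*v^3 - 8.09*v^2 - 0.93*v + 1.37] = -15.12*v^2 - 16.18*v - 0.93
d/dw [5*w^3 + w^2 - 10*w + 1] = 15*w^2 + 2*w - 10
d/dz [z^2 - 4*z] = 2*z - 4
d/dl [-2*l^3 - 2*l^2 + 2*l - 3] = -6*l^2 - 4*l + 2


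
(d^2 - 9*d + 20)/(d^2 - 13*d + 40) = (d - 4)/(d - 8)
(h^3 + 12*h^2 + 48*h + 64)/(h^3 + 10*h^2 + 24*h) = (h^2 + 8*h + 16)/(h*(h + 6))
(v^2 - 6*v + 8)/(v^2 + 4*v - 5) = (v^2 - 6*v + 8)/(v^2 + 4*v - 5)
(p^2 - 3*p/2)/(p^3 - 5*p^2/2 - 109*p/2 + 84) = p/(p^2 - p - 56)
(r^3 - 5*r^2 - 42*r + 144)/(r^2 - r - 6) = (r^2 - 2*r - 48)/(r + 2)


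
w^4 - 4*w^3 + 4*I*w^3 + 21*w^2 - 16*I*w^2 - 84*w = w*(w - 4)*(w - 3*I)*(w + 7*I)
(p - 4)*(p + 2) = p^2 - 2*p - 8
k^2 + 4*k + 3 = (k + 1)*(k + 3)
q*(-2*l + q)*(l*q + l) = -2*l^2*q^2 - 2*l^2*q + l*q^3 + l*q^2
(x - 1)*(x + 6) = x^2 + 5*x - 6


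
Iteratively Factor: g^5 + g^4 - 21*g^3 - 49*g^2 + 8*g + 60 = (g - 1)*(g^4 + 2*g^3 - 19*g^2 - 68*g - 60) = (g - 1)*(g + 3)*(g^3 - g^2 - 16*g - 20) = (g - 1)*(g + 2)*(g + 3)*(g^2 - 3*g - 10) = (g - 5)*(g - 1)*(g + 2)*(g + 3)*(g + 2)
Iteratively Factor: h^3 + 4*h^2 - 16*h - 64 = (h + 4)*(h^2 - 16) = (h - 4)*(h + 4)*(h + 4)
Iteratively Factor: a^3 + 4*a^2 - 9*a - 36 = (a + 3)*(a^2 + a - 12) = (a - 3)*(a + 3)*(a + 4)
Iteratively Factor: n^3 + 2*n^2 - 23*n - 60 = (n + 3)*(n^2 - n - 20) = (n - 5)*(n + 3)*(n + 4)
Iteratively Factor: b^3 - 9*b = (b - 3)*(b^2 + 3*b) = (b - 3)*(b + 3)*(b)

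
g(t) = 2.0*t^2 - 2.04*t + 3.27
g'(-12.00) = -50.04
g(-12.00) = 315.75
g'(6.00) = 21.96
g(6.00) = 63.03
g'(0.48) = -0.12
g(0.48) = 2.75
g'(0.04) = -1.88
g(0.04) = 3.19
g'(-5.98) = -25.96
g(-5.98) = 86.99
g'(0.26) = -1.00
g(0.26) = 2.87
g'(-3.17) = -14.72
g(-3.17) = 29.83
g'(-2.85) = -13.44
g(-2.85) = 25.33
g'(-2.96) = -13.88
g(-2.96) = 26.83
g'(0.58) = 0.28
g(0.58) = 2.76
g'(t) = 4.0*t - 2.04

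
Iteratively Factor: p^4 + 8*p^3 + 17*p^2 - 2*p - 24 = (p + 3)*(p^3 + 5*p^2 + 2*p - 8) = (p + 3)*(p + 4)*(p^2 + p - 2) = (p - 1)*(p + 3)*(p + 4)*(p + 2)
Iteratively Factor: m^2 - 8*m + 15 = (m - 5)*(m - 3)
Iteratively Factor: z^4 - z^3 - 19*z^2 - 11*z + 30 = (z + 3)*(z^3 - 4*z^2 - 7*z + 10) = (z - 1)*(z + 3)*(z^2 - 3*z - 10) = (z - 1)*(z + 2)*(z + 3)*(z - 5)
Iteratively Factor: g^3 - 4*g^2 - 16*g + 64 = (g - 4)*(g^2 - 16) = (g - 4)*(g + 4)*(g - 4)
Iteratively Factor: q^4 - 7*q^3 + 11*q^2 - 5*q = (q - 5)*(q^3 - 2*q^2 + q) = (q - 5)*(q - 1)*(q^2 - q) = q*(q - 5)*(q - 1)*(q - 1)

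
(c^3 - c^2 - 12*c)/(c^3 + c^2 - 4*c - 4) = c*(c^2 - c - 12)/(c^3 + c^2 - 4*c - 4)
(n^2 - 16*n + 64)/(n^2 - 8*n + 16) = (n^2 - 16*n + 64)/(n^2 - 8*n + 16)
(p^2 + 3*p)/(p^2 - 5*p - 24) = p/(p - 8)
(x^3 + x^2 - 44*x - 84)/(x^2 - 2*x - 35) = (x^2 + 8*x + 12)/(x + 5)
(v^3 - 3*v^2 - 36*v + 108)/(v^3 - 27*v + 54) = (v - 6)/(v - 3)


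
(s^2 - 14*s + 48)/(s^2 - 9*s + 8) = (s - 6)/(s - 1)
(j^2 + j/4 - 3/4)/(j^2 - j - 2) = (j - 3/4)/(j - 2)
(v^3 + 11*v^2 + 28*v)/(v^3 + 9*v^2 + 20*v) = (v + 7)/(v + 5)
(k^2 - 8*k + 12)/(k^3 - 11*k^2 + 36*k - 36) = 1/(k - 3)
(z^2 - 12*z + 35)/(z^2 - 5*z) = (z - 7)/z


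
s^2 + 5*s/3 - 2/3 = (s - 1/3)*(s + 2)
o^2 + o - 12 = (o - 3)*(o + 4)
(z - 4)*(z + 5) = z^2 + z - 20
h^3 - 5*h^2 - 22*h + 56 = (h - 7)*(h - 2)*(h + 4)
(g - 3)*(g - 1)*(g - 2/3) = g^3 - 14*g^2/3 + 17*g/3 - 2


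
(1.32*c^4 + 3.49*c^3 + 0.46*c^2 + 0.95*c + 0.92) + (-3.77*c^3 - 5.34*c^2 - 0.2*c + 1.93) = 1.32*c^4 - 0.28*c^3 - 4.88*c^2 + 0.75*c + 2.85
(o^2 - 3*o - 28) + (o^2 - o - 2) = 2*o^2 - 4*o - 30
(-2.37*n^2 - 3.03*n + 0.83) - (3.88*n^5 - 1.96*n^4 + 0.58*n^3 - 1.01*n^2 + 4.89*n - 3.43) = -3.88*n^5 + 1.96*n^4 - 0.58*n^3 - 1.36*n^2 - 7.92*n + 4.26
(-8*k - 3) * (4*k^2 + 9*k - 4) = -32*k^3 - 84*k^2 + 5*k + 12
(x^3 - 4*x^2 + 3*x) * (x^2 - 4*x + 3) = x^5 - 8*x^4 + 22*x^3 - 24*x^2 + 9*x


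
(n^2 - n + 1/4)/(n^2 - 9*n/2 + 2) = (n - 1/2)/(n - 4)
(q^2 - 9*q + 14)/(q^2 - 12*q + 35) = (q - 2)/(q - 5)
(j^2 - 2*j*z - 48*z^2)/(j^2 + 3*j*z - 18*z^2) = (-j + 8*z)/(-j + 3*z)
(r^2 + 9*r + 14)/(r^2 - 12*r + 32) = (r^2 + 9*r + 14)/(r^2 - 12*r + 32)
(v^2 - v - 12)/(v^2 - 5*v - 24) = (v - 4)/(v - 8)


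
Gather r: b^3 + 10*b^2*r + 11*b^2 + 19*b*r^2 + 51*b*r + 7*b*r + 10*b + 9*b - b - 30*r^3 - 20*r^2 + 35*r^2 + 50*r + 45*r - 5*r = b^3 + 11*b^2 + 18*b - 30*r^3 + r^2*(19*b + 15) + r*(10*b^2 + 58*b + 90)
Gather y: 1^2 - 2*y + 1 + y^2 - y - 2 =y^2 - 3*y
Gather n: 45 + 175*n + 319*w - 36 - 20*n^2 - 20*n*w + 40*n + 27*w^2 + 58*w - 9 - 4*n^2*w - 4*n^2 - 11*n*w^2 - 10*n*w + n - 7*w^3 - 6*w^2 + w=n^2*(-4*w - 24) + n*(-11*w^2 - 30*w + 216) - 7*w^3 + 21*w^2 + 378*w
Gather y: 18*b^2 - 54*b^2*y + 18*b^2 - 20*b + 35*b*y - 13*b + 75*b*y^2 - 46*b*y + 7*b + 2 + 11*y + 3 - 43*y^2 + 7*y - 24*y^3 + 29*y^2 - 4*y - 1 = 36*b^2 - 26*b - 24*y^3 + y^2*(75*b - 14) + y*(-54*b^2 - 11*b + 14) + 4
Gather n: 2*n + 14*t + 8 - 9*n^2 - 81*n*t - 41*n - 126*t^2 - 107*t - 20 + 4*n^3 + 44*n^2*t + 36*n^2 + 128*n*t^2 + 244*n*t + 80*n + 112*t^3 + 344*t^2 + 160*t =4*n^3 + n^2*(44*t + 27) + n*(128*t^2 + 163*t + 41) + 112*t^3 + 218*t^2 + 67*t - 12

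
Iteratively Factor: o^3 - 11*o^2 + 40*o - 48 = (o - 4)*(o^2 - 7*o + 12) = (o - 4)^2*(o - 3)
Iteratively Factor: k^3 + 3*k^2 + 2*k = (k + 1)*(k^2 + 2*k) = (k + 1)*(k + 2)*(k)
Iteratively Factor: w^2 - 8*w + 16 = (w - 4)*(w - 4)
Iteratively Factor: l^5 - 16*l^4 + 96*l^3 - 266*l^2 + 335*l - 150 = (l - 2)*(l^4 - 14*l^3 + 68*l^2 - 130*l + 75) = (l - 5)*(l - 2)*(l^3 - 9*l^2 + 23*l - 15) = (l - 5)*(l - 2)*(l - 1)*(l^2 - 8*l + 15) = (l - 5)*(l - 3)*(l - 2)*(l - 1)*(l - 5)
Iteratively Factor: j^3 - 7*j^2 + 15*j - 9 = (j - 3)*(j^2 - 4*j + 3) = (j - 3)^2*(j - 1)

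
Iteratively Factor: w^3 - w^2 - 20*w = (w)*(w^2 - w - 20) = w*(w - 5)*(w + 4)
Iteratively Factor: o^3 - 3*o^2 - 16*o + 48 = (o - 3)*(o^2 - 16) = (o - 3)*(o + 4)*(o - 4)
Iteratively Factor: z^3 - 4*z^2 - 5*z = (z - 5)*(z^2 + z) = (z - 5)*(z + 1)*(z)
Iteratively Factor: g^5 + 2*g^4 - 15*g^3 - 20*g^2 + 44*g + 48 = (g + 1)*(g^4 + g^3 - 16*g^2 - 4*g + 48) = (g + 1)*(g + 2)*(g^3 - g^2 - 14*g + 24) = (g - 2)*(g + 1)*(g + 2)*(g^2 + g - 12) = (g - 3)*(g - 2)*(g + 1)*(g + 2)*(g + 4)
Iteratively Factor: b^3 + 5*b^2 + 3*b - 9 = (b - 1)*(b^2 + 6*b + 9) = (b - 1)*(b + 3)*(b + 3)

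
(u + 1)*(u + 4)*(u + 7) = u^3 + 12*u^2 + 39*u + 28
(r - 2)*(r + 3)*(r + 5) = r^3 + 6*r^2 - r - 30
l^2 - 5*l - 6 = (l - 6)*(l + 1)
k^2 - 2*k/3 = k*(k - 2/3)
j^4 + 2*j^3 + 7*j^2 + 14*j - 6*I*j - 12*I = (j + 2)*(j - 2*I)*(j - I)*(j + 3*I)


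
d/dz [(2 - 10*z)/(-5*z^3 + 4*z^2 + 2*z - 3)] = 2*(-50*z^3 + 35*z^2 - 8*z + 13)/(25*z^6 - 40*z^5 - 4*z^4 + 46*z^3 - 20*z^2 - 12*z + 9)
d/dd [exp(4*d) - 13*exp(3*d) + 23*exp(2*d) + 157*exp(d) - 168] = (4*exp(3*d) - 39*exp(2*d) + 46*exp(d) + 157)*exp(d)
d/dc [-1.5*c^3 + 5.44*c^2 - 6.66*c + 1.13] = -4.5*c^2 + 10.88*c - 6.66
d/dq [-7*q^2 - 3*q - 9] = -14*q - 3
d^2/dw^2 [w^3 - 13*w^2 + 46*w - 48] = 6*w - 26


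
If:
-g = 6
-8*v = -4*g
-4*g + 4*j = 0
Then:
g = -6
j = -6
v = -3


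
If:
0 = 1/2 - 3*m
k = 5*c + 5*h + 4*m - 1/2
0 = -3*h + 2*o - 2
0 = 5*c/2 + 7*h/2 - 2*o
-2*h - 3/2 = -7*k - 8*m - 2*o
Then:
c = 147/145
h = -31/29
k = -19/174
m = 1/6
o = -35/58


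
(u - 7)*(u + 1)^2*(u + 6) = u^4 + u^3 - 43*u^2 - 85*u - 42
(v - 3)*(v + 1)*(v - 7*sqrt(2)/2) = v^3 - 7*sqrt(2)*v^2/2 - 2*v^2 - 3*v + 7*sqrt(2)*v + 21*sqrt(2)/2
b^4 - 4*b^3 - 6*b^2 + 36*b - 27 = (b - 3)^2*(b - 1)*(b + 3)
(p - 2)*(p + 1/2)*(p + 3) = p^3 + 3*p^2/2 - 11*p/2 - 3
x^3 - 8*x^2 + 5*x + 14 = (x - 7)*(x - 2)*(x + 1)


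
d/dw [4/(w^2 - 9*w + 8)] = 4*(9 - 2*w)/(w^2 - 9*w + 8)^2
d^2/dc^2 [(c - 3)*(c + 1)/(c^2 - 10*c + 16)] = 2*(8*c^3 - 57*c^2 + 186*c - 316)/(c^6 - 30*c^5 + 348*c^4 - 1960*c^3 + 5568*c^2 - 7680*c + 4096)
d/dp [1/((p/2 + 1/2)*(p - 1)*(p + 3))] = 2*(-3*p^2 - 6*p + 1)/(p^6 + 6*p^5 + 7*p^4 - 12*p^3 - 17*p^2 + 6*p + 9)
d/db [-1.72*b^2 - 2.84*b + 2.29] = -3.44*b - 2.84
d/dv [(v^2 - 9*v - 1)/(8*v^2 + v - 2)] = (73*v^2 + 12*v + 19)/(64*v^4 + 16*v^3 - 31*v^2 - 4*v + 4)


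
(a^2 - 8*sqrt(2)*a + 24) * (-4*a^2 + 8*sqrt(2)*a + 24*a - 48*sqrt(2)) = -4*a^4 + 24*a^3 + 40*sqrt(2)*a^3 - 240*sqrt(2)*a^2 - 224*a^2 + 192*sqrt(2)*a + 1344*a - 1152*sqrt(2)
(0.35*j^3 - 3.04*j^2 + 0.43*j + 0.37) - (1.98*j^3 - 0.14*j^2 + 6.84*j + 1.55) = -1.63*j^3 - 2.9*j^2 - 6.41*j - 1.18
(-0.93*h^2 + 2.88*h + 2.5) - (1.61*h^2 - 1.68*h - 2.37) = -2.54*h^2 + 4.56*h + 4.87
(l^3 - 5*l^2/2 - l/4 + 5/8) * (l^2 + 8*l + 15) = l^5 + 11*l^4/2 - 21*l^3/4 - 311*l^2/8 + 5*l/4 + 75/8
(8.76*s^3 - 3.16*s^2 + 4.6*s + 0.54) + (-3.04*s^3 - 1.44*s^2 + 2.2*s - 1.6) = 5.72*s^3 - 4.6*s^2 + 6.8*s - 1.06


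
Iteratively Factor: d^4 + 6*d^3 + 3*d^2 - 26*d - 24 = (d + 4)*(d^3 + 2*d^2 - 5*d - 6) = (d - 2)*(d + 4)*(d^2 + 4*d + 3) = (d - 2)*(d + 3)*(d + 4)*(d + 1)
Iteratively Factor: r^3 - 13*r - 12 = (r - 4)*(r^2 + 4*r + 3) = (r - 4)*(r + 1)*(r + 3)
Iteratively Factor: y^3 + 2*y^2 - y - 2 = (y - 1)*(y^2 + 3*y + 2) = (y - 1)*(y + 1)*(y + 2)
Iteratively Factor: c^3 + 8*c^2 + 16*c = (c + 4)*(c^2 + 4*c) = c*(c + 4)*(c + 4)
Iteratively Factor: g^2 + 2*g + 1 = (g + 1)*(g + 1)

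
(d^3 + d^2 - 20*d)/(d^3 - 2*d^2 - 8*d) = (d + 5)/(d + 2)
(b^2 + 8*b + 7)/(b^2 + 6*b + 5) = (b + 7)/(b + 5)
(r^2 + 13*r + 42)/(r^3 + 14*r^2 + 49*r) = (r + 6)/(r*(r + 7))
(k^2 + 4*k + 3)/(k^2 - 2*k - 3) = (k + 3)/(k - 3)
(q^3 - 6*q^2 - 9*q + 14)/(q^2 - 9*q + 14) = (q^2 + q - 2)/(q - 2)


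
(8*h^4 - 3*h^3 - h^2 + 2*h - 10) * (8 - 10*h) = -80*h^5 + 94*h^4 - 14*h^3 - 28*h^2 + 116*h - 80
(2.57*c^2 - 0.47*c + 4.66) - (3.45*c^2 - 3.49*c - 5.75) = -0.88*c^2 + 3.02*c + 10.41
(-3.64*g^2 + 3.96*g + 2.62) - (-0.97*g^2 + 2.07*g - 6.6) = -2.67*g^2 + 1.89*g + 9.22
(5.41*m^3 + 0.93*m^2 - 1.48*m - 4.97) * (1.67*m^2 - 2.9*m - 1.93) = 9.0347*m^5 - 14.1359*m^4 - 15.6099*m^3 - 5.8028*m^2 + 17.2694*m + 9.5921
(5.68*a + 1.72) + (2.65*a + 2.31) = 8.33*a + 4.03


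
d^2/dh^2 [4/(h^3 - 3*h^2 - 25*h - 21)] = 8*(3*(1 - h)*(-h^3 + 3*h^2 + 25*h + 21) - (-3*h^2 + 6*h + 25)^2)/(-h^3 + 3*h^2 + 25*h + 21)^3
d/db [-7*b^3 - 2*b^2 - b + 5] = -21*b^2 - 4*b - 1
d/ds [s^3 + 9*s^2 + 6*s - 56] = 3*s^2 + 18*s + 6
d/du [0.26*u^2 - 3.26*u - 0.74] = 0.52*u - 3.26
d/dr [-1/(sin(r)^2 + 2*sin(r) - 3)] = 2*(sin(r) + 1)*cos(r)/(sin(r)^2 + 2*sin(r) - 3)^2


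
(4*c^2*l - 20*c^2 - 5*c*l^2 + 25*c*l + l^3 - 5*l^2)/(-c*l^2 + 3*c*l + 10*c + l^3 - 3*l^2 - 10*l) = (-4*c + l)/(l + 2)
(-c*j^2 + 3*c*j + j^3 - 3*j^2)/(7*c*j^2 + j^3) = (-c*j + 3*c + j^2 - 3*j)/(j*(7*c + j))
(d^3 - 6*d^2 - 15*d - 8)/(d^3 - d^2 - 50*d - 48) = (d + 1)/(d + 6)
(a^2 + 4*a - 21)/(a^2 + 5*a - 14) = (a - 3)/(a - 2)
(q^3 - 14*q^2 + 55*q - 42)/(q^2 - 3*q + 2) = (q^2 - 13*q + 42)/(q - 2)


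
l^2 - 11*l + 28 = (l - 7)*(l - 4)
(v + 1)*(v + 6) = v^2 + 7*v + 6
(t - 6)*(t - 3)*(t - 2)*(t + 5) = t^4 - 6*t^3 - 19*t^2 + 144*t - 180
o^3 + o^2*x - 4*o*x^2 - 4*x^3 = (o - 2*x)*(o + x)*(o + 2*x)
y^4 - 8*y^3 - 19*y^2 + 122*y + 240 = (y - 8)*(y - 5)*(y + 2)*(y + 3)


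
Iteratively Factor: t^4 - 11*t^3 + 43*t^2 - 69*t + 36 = (t - 3)*(t^3 - 8*t^2 + 19*t - 12) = (t - 3)^2*(t^2 - 5*t + 4) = (t - 3)^2*(t - 1)*(t - 4)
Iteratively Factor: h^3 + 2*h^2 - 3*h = (h)*(h^2 + 2*h - 3) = h*(h + 3)*(h - 1)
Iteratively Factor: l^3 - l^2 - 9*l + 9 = (l + 3)*(l^2 - 4*l + 3) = (l - 3)*(l + 3)*(l - 1)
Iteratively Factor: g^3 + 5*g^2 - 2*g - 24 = (g + 3)*(g^2 + 2*g - 8) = (g - 2)*(g + 3)*(g + 4)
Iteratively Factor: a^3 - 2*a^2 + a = (a)*(a^2 - 2*a + 1) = a*(a - 1)*(a - 1)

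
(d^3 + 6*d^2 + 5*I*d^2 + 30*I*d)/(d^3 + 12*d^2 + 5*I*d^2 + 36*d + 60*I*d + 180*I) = d/(d + 6)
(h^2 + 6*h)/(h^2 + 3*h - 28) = h*(h + 6)/(h^2 + 3*h - 28)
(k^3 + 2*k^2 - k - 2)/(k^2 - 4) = (k^2 - 1)/(k - 2)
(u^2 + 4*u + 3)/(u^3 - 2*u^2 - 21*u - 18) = 1/(u - 6)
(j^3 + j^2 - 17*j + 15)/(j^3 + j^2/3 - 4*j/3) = 3*(j^2 + 2*j - 15)/(j*(3*j + 4))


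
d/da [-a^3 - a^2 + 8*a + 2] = -3*a^2 - 2*a + 8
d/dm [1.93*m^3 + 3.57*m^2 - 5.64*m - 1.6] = 5.79*m^2 + 7.14*m - 5.64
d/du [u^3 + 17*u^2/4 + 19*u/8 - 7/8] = 3*u^2 + 17*u/2 + 19/8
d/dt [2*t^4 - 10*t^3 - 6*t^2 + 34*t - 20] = 8*t^3 - 30*t^2 - 12*t + 34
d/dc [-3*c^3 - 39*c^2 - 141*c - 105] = -9*c^2 - 78*c - 141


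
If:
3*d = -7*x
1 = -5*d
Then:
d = -1/5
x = 3/35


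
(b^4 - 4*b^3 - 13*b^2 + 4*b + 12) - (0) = b^4 - 4*b^3 - 13*b^2 + 4*b + 12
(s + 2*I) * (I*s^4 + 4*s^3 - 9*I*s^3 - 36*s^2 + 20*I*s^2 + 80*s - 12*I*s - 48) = I*s^5 + 2*s^4 - 9*I*s^4 - 18*s^3 + 28*I*s^3 + 40*s^2 - 84*I*s^2 - 24*s + 160*I*s - 96*I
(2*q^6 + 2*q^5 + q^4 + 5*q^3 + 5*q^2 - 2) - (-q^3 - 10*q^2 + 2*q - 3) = 2*q^6 + 2*q^5 + q^4 + 6*q^3 + 15*q^2 - 2*q + 1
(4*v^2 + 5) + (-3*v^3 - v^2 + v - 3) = -3*v^3 + 3*v^2 + v + 2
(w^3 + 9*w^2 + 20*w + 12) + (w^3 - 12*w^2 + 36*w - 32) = 2*w^3 - 3*w^2 + 56*w - 20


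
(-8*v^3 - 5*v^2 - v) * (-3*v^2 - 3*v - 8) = 24*v^5 + 39*v^4 + 82*v^3 + 43*v^2 + 8*v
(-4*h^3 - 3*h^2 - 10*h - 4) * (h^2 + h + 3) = -4*h^5 - 7*h^4 - 25*h^3 - 23*h^2 - 34*h - 12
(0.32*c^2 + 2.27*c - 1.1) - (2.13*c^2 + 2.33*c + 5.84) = -1.81*c^2 - 0.0600000000000001*c - 6.94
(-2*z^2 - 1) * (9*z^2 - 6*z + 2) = -18*z^4 + 12*z^3 - 13*z^2 + 6*z - 2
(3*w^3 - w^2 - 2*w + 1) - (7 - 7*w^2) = 3*w^3 + 6*w^2 - 2*w - 6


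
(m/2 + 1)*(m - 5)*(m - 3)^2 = m^4/2 - 9*m^3/2 + 17*m^2/2 + 33*m/2 - 45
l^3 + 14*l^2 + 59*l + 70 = (l + 2)*(l + 5)*(l + 7)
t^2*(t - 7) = t^3 - 7*t^2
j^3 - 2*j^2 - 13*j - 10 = (j - 5)*(j + 1)*(j + 2)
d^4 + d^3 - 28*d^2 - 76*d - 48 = (d - 6)*(d + 1)*(d + 2)*(d + 4)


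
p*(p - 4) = p^2 - 4*p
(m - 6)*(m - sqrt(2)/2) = m^2 - 6*m - sqrt(2)*m/2 + 3*sqrt(2)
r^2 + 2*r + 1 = (r + 1)^2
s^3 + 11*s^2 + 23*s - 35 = (s - 1)*(s + 5)*(s + 7)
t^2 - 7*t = t*(t - 7)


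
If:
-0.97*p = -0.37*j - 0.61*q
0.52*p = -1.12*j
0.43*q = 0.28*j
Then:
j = 0.00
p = 0.00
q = 0.00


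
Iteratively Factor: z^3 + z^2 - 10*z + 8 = (z - 2)*(z^2 + 3*z - 4) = (z - 2)*(z + 4)*(z - 1)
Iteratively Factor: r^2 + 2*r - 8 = (r + 4)*(r - 2)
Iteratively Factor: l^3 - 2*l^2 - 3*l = (l - 3)*(l^2 + l) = l*(l - 3)*(l + 1)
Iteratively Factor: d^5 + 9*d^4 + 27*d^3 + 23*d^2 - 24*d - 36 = (d - 1)*(d^4 + 10*d^3 + 37*d^2 + 60*d + 36) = (d - 1)*(d + 2)*(d^3 + 8*d^2 + 21*d + 18) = (d - 1)*(d + 2)*(d + 3)*(d^2 + 5*d + 6) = (d - 1)*(d + 2)*(d + 3)^2*(d + 2)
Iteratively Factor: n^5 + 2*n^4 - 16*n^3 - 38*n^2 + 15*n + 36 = (n + 3)*(n^4 - n^3 - 13*n^2 + n + 12) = (n + 1)*(n + 3)*(n^3 - 2*n^2 - 11*n + 12) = (n - 1)*(n + 1)*(n + 3)*(n^2 - n - 12) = (n - 4)*(n - 1)*(n + 1)*(n + 3)*(n + 3)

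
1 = 1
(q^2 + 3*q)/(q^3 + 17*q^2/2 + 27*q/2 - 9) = 2*q/(2*q^2 + 11*q - 6)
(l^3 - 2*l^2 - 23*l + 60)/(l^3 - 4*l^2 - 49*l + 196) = (l^2 + 2*l - 15)/(l^2 - 49)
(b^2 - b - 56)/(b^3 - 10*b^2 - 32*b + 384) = (b + 7)/(b^2 - 2*b - 48)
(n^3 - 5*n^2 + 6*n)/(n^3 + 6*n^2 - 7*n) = (n^2 - 5*n + 6)/(n^2 + 6*n - 7)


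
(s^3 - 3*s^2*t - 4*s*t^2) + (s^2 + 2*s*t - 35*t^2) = s^3 - 3*s^2*t + s^2 - 4*s*t^2 + 2*s*t - 35*t^2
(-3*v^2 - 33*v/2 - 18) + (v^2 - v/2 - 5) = -2*v^2 - 17*v - 23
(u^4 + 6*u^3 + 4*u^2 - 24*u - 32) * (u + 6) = u^5 + 12*u^4 + 40*u^3 - 176*u - 192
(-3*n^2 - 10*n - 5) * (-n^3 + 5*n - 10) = 3*n^5 + 10*n^4 - 10*n^3 - 20*n^2 + 75*n + 50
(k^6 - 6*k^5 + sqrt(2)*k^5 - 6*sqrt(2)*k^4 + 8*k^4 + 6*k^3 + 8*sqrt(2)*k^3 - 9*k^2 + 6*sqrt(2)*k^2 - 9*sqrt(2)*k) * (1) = k^6 - 6*k^5 + sqrt(2)*k^5 - 6*sqrt(2)*k^4 + 8*k^4 + 6*k^3 + 8*sqrt(2)*k^3 - 9*k^2 + 6*sqrt(2)*k^2 - 9*sqrt(2)*k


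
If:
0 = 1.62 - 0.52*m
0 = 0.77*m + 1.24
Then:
No Solution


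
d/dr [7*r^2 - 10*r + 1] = 14*r - 10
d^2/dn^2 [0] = 0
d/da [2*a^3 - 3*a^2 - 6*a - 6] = 6*a^2 - 6*a - 6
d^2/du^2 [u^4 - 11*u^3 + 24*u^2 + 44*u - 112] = 12*u^2 - 66*u + 48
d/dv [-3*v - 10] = -3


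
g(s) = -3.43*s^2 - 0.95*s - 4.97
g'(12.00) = -83.27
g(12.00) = -510.29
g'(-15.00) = 101.95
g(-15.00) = -762.47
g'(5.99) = -42.04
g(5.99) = -133.73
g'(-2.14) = 13.73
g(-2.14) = -18.65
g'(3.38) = -24.14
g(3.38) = -47.37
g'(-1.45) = 9.00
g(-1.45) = -10.80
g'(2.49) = -18.03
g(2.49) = -28.60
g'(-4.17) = 27.66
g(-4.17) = -60.65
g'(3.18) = -22.76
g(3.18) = -42.68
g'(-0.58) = 3.03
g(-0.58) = -5.57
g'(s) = -6.86*s - 0.95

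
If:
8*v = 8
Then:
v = 1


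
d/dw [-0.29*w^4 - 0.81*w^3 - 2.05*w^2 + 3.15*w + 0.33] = -1.16*w^3 - 2.43*w^2 - 4.1*w + 3.15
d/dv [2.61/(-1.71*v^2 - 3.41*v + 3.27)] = (8.9262*v + 8.9001)/(1.71*v^2 + 3.41*v - 3.27)^2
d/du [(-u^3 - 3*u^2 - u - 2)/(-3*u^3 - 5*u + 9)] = (-9*u^4 + 4*u^3 - 30*u^2 - 54*u - 19)/(9*u^6 + 30*u^4 - 54*u^3 + 25*u^2 - 90*u + 81)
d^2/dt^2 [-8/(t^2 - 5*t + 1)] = 16*(t^2 - 5*t - (2*t - 5)^2 + 1)/(t^2 - 5*t + 1)^3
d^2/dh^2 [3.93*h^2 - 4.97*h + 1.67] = 7.86000000000000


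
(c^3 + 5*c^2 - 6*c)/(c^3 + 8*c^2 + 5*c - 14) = c*(c + 6)/(c^2 + 9*c + 14)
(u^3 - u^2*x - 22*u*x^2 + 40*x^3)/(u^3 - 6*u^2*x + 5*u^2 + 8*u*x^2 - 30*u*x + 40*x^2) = (u + 5*x)/(u + 5)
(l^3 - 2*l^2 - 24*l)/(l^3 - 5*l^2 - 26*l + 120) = l*(l + 4)/(l^2 + l - 20)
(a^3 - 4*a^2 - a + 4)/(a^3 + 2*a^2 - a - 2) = (a - 4)/(a + 2)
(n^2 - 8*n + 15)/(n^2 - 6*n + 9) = (n - 5)/(n - 3)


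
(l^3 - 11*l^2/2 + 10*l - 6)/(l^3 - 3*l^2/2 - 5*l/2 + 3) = (2*l^2 - 7*l + 6)/(2*l^2 + l - 3)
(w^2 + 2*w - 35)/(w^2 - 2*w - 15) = (w + 7)/(w + 3)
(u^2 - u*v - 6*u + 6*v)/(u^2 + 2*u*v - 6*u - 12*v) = (u - v)/(u + 2*v)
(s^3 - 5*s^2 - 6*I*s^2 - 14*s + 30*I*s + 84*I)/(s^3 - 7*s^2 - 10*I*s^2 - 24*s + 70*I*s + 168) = (s + 2)/(s - 4*I)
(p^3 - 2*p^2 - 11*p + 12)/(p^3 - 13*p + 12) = (p^2 - p - 12)/(p^2 + p - 12)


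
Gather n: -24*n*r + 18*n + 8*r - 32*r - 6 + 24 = n*(18 - 24*r) - 24*r + 18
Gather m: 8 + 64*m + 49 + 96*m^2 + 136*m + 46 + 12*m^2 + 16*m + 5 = 108*m^2 + 216*m + 108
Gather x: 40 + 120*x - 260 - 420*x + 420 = 200 - 300*x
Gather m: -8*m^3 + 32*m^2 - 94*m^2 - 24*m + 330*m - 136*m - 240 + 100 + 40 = -8*m^3 - 62*m^2 + 170*m - 100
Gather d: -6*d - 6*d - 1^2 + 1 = -12*d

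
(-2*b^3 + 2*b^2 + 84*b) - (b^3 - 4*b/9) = -3*b^3 + 2*b^2 + 760*b/9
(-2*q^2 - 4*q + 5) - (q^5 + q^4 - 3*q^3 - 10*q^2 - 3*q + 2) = -q^5 - q^4 + 3*q^3 + 8*q^2 - q + 3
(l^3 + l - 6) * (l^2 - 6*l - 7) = l^5 - 6*l^4 - 6*l^3 - 12*l^2 + 29*l + 42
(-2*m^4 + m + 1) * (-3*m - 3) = 6*m^5 + 6*m^4 - 3*m^2 - 6*m - 3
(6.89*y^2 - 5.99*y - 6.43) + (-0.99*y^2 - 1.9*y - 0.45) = 5.9*y^2 - 7.89*y - 6.88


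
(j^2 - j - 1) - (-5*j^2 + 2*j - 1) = 6*j^2 - 3*j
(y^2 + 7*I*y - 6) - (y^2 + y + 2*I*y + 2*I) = -y + 5*I*y - 6 - 2*I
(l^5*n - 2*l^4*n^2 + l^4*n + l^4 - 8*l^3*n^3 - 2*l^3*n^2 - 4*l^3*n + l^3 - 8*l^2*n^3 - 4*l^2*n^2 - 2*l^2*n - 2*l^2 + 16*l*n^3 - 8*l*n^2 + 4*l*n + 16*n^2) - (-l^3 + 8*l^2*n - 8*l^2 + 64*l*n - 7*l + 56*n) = l^5*n - 2*l^4*n^2 + l^4*n + l^4 - 8*l^3*n^3 - 2*l^3*n^2 - 4*l^3*n + 2*l^3 - 8*l^2*n^3 - 4*l^2*n^2 - 10*l^2*n + 6*l^2 + 16*l*n^3 - 8*l*n^2 - 60*l*n + 7*l + 16*n^2 - 56*n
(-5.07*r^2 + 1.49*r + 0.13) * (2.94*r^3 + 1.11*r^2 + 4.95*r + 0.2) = -14.9058*r^5 - 1.2471*r^4 - 23.0604*r^3 + 6.5058*r^2 + 0.9415*r + 0.026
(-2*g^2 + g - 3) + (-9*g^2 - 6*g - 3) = -11*g^2 - 5*g - 6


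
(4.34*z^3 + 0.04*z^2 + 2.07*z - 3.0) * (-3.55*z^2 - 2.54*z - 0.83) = -15.407*z^5 - 11.1656*z^4 - 11.0523*z^3 + 5.359*z^2 + 5.9019*z + 2.49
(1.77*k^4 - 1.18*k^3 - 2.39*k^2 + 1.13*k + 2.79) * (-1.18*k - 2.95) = -2.0886*k^5 - 3.8291*k^4 + 6.3012*k^3 + 5.7171*k^2 - 6.6257*k - 8.2305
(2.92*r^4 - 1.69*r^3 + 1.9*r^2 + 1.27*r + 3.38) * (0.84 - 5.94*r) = -17.3448*r^5 + 12.4914*r^4 - 12.7056*r^3 - 5.9478*r^2 - 19.0104*r + 2.8392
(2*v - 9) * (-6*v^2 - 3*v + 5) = -12*v^3 + 48*v^2 + 37*v - 45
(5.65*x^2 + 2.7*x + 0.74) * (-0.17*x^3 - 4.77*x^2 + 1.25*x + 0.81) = -0.9605*x^5 - 27.4095*x^4 - 5.9423*x^3 + 4.4217*x^2 + 3.112*x + 0.5994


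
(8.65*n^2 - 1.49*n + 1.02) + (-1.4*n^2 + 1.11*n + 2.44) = 7.25*n^2 - 0.38*n + 3.46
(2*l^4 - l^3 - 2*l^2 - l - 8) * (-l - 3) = -2*l^5 - 5*l^4 + 5*l^3 + 7*l^2 + 11*l + 24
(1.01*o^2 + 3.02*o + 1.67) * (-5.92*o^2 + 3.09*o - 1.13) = -5.9792*o^4 - 14.7575*o^3 - 1.6959*o^2 + 1.7477*o - 1.8871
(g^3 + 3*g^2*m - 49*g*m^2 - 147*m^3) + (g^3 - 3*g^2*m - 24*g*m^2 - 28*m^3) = 2*g^3 - 73*g*m^2 - 175*m^3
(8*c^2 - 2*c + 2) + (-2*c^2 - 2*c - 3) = 6*c^2 - 4*c - 1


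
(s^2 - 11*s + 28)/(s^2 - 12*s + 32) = (s - 7)/(s - 8)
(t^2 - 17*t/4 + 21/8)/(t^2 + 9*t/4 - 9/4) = (t - 7/2)/(t + 3)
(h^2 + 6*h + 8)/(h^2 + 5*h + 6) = (h + 4)/(h + 3)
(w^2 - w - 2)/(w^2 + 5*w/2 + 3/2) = 2*(w - 2)/(2*w + 3)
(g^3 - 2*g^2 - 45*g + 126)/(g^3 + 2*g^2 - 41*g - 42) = (g - 3)/(g + 1)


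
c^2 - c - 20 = (c - 5)*(c + 4)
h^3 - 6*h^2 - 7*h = h*(h - 7)*(h + 1)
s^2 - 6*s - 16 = (s - 8)*(s + 2)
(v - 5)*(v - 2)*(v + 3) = v^3 - 4*v^2 - 11*v + 30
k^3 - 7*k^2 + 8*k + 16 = (k - 4)^2*(k + 1)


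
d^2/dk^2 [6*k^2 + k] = 12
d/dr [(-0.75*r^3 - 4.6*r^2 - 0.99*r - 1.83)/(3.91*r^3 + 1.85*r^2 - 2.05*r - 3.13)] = (16.5985*r^4 + 10.8168*r^3 + 39.7699*r^2 + 35.567*r - 0.6528)/(15.2881*r^6 + 14.467*r^5 - 12.6085*r^4 - 32.0616*r^3 - 7.3785*r^2 + 12.833*r + 9.7969)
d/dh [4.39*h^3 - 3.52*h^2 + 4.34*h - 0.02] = 13.17*h^2 - 7.04*h + 4.34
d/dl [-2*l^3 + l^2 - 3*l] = -6*l^2 + 2*l - 3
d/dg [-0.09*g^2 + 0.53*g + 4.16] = 0.53 - 0.18*g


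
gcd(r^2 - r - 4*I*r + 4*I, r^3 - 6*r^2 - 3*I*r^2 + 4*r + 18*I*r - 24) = r - 4*I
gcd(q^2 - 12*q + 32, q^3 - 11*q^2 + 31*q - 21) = 1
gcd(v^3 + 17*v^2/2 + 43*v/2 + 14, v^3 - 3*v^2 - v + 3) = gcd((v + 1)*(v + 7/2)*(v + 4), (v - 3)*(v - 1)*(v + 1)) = v + 1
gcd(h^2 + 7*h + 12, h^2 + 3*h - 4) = h + 4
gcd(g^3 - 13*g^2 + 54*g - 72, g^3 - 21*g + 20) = g - 4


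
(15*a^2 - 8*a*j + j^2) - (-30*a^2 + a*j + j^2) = 45*a^2 - 9*a*j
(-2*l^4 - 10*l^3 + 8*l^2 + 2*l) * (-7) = 14*l^4 + 70*l^3 - 56*l^2 - 14*l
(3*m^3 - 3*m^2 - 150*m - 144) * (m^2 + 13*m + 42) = 3*m^5 + 36*m^4 - 63*m^3 - 2220*m^2 - 8172*m - 6048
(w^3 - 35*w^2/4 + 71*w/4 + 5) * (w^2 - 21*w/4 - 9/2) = w^5 - 14*w^4 + 947*w^3/16 - 781*w^2/16 - 849*w/8 - 45/2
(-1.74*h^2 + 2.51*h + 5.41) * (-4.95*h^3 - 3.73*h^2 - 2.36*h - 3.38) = 8.613*h^5 - 5.9343*h^4 - 32.0354*h^3 - 20.2217*h^2 - 21.2514*h - 18.2858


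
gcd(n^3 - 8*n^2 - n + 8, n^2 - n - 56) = n - 8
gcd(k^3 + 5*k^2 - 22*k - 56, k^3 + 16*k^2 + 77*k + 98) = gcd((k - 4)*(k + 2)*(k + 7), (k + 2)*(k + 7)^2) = k^2 + 9*k + 14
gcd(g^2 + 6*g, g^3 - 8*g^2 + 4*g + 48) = 1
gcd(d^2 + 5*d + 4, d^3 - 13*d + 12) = d + 4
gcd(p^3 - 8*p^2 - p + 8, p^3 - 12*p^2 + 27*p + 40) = p^2 - 7*p - 8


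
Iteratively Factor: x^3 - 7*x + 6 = (x - 2)*(x^2 + 2*x - 3) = (x - 2)*(x - 1)*(x + 3)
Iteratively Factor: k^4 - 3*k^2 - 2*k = (k + 1)*(k^3 - k^2 - 2*k) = k*(k + 1)*(k^2 - k - 2) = k*(k - 2)*(k + 1)*(k + 1)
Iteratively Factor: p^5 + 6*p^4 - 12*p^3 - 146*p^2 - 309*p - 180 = (p - 5)*(p^4 + 11*p^3 + 43*p^2 + 69*p + 36) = (p - 5)*(p + 1)*(p^3 + 10*p^2 + 33*p + 36) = (p - 5)*(p + 1)*(p + 3)*(p^2 + 7*p + 12) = (p - 5)*(p + 1)*(p + 3)^2*(p + 4)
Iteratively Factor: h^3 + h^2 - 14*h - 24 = (h + 2)*(h^2 - h - 12) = (h - 4)*(h + 2)*(h + 3)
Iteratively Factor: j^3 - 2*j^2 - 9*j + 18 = (j - 3)*(j^2 + j - 6) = (j - 3)*(j + 3)*(j - 2)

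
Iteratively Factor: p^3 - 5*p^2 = (p)*(p^2 - 5*p) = p^2*(p - 5)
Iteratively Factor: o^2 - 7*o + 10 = (o - 5)*(o - 2)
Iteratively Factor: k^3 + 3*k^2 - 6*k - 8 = (k + 1)*(k^2 + 2*k - 8) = (k - 2)*(k + 1)*(k + 4)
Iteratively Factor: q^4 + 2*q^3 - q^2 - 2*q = (q + 1)*(q^3 + q^2 - 2*q) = (q - 1)*(q + 1)*(q^2 + 2*q) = q*(q - 1)*(q + 1)*(q + 2)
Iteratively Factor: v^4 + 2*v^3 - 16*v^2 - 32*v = (v + 2)*(v^3 - 16*v) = (v - 4)*(v + 2)*(v^2 + 4*v) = (v - 4)*(v + 2)*(v + 4)*(v)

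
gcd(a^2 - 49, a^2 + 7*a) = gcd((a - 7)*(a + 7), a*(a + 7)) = a + 7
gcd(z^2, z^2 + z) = z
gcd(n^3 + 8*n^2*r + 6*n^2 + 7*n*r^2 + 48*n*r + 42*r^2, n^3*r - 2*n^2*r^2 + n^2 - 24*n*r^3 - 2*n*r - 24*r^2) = 1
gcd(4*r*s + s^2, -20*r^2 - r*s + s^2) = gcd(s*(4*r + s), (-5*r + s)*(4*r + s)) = 4*r + s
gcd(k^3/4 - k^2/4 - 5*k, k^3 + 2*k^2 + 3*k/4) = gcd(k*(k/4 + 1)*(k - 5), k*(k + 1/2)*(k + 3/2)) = k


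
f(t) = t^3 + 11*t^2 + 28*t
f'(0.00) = 28.00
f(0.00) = 0.00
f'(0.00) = 28.00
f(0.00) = 0.00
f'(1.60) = 70.88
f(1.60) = 77.06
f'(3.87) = 158.07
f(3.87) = 331.07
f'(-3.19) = -11.65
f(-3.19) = -9.84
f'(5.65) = 248.07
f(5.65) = 689.71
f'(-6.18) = 6.62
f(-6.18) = 11.05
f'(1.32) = 62.27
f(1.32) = 58.43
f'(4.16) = 171.44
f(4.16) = 378.83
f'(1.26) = 60.48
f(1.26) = 54.74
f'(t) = 3*t^2 + 22*t + 28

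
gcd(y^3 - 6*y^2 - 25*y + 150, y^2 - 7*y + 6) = y - 6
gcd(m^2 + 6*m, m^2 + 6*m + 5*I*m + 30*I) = m + 6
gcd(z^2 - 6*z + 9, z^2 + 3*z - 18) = z - 3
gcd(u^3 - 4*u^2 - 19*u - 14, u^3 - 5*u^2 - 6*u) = u + 1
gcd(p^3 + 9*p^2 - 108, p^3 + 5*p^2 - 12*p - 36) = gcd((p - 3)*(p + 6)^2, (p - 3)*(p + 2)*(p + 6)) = p^2 + 3*p - 18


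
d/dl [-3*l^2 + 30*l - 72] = 30 - 6*l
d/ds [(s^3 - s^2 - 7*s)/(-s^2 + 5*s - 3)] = (-s^4 + 10*s^3 - 21*s^2 + 6*s + 21)/(s^4 - 10*s^3 + 31*s^2 - 30*s + 9)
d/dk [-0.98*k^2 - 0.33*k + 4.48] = -1.96*k - 0.33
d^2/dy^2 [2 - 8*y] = 0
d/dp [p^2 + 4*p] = 2*p + 4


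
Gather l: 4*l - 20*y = 4*l - 20*y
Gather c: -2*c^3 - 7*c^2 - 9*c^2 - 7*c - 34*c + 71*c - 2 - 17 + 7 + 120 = -2*c^3 - 16*c^2 + 30*c + 108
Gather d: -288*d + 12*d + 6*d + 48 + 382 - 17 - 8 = 405 - 270*d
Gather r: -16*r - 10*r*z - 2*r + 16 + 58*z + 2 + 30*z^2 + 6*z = r*(-10*z - 18) + 30*z^2 + 64*z + 18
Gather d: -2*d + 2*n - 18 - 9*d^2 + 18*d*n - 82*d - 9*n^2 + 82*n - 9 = -9*d^2 + d*(18*n - 84) - 9*n^2 + 84*n - 27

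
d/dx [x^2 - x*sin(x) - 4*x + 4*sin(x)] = -x*cos(x) + 2*x - sin(x) + 4*cos(x) - 4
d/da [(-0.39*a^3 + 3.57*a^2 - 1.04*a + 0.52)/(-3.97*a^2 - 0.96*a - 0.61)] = (1.5483*a^4 + 0.748799999999999*a^3 - 6.8423*a^2 - 0.226599999999999*a + 1.1336)/(15.7609*a^4 + 7.6224*a^3 + 5.765*a^2 + 1.1712*a + 0.3721)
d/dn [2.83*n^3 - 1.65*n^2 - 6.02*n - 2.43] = 8.49*n^2 - 3.3*n - 6.02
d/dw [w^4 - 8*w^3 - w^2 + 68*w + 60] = 4*w^3 - 24*w^2 - 2*w + 68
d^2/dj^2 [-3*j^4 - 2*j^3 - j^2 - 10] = -36*j^2 - 12*j - 2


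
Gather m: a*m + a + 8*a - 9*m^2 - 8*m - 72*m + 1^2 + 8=9*a - 9*m^2 + m*(a - 80) + 9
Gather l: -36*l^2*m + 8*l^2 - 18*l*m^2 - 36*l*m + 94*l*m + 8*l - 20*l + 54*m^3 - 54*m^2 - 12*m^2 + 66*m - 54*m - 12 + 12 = l^2*(8 - 36*m) + l*(-18*m^2 + 58*m - 12) + 54*m^3 - 66*m^2 + 12*m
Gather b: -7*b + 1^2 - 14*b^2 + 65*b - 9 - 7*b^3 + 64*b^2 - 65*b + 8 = -7*b^3 + 50*b^2 - 7*b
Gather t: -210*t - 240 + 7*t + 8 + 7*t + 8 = -196*t - 224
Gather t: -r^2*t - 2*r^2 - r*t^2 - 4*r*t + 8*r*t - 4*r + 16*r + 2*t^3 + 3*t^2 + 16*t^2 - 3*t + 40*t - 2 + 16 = -2*r^2 + 12*r + 2*t^3 + t^2*(19 - r) + t*(-r^2 + 4*r + 37) + 14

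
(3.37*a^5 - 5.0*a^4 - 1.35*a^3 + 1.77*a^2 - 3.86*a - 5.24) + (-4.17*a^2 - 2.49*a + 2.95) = 3.37*a^5 - 5.0*a^4 - 1.35*a^3 - 2.4*a^2 - 6.35*a - 2.29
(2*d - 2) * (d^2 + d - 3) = 2*d^3 - 8*d + 6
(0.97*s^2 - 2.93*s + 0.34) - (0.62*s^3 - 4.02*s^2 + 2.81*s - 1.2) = -0.62*s^3 + 4.99*s^2 - 5.74*s + 1.54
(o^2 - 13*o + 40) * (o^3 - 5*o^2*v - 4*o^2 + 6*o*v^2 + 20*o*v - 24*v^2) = o^5 - 5*o^4*v - 17*o^4 + 6*o^3*v^2 + 85*o^3*v + 92*o^3 - 102*o^2*v^2 - 460*o^2*v - 160*o^2 + 552*o*v^2 + 800*o*v - 960*v^2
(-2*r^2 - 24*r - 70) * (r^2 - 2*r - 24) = -2*r^4 - 20*r^3 + 26*r^2 + 716*r + 1680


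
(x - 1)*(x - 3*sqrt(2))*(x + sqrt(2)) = x^3 - 2*sqrt(2)*x^2 - x^2 - 6*x + 2*sqrt(2)*x + 6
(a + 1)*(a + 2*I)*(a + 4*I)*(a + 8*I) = a^4 + a^3 + 14*I*a^3 - 56*a^2 + 14*I*a^2 - 56*a - 64*I*a - 64*I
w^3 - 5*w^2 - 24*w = w*(w - 8)*(w + 3)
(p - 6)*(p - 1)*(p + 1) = p^3 - 6*p^2 - p + 6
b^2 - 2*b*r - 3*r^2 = (b - 3*r)*(b + r)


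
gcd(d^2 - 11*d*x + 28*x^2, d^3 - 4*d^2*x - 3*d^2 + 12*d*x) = -d + 4*x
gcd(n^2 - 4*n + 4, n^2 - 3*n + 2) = n - 2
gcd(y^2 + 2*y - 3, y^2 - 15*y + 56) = 1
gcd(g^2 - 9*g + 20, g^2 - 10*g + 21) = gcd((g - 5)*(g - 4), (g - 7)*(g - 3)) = 1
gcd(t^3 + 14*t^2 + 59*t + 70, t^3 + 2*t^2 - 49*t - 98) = t^2 + 9*t + 14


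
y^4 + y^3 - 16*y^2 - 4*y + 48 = (y - 3)*(y - 2)*(y + 2)*(y + 4)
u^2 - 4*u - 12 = (u - 6)*(u + 2)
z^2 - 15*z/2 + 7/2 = (z - 7)*(z - 1/2)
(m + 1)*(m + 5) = m^2 + 6*m + 5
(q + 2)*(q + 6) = q^2 + 8*q + 12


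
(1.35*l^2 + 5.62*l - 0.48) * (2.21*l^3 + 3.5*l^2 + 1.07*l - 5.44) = 2.9835*l^5 + 17.1452*l^4 + 20.0537*l^3 - 3.0106*l^2 - 31.0864*l + 2.6112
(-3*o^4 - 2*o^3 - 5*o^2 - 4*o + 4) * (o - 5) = -3*o^5 + 13*o^4 + 5*o^3 + 21*o^2 + 24*o - 20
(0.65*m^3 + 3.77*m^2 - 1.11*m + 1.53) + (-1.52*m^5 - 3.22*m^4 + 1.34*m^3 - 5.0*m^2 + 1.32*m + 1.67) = -1.52*m^5 - 3.22*m^4 + 1.99*m^3 - 1.23*m^2 + 0.21*m + 3.2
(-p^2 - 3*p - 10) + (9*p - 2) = -p^2 + 6*p - 12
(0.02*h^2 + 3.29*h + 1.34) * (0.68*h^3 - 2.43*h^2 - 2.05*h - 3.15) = 0.0136*h^5 + 2.1886*h^4 - 7.1245*h^3 - 10.0637*h^2 - 13.1105*h - 4.221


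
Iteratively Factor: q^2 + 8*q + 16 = (q + 4)*(q + 4)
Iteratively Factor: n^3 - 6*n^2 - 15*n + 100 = (n + 4)*(n^2 - 10*n + 25) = (n - 5)*(n + 4)*(n - 5)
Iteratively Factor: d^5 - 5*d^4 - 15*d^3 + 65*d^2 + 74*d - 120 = (d + 2)*(d^4 - 7*d^3 - d^2 + 67*d - 60) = (d - 1)*(d + 2)*(d^3 - 6*d^2 - 7*d + 60) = (d - 5)*(d - 1)*(d + 2)*(d^2 - d - 12) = (d - 5)*(d - 1)*(d + 2)*(d + 3)*(d - 4)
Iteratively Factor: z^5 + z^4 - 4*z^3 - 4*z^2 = (z)*(z^4 + z^3 - 4*z^2 - 4*z) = z*(z - 2)*(z^3 + 3*z^2 + 2*z) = z^2*(z - 2)*(z^2 + 3*z + 2) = z^2*(z - 2)*(z + 2)*(z + 1)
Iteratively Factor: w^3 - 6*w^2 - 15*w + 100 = (w + 4)*(w^2 - 10*w + 25) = (w - 5)*(w + 4)*(w - 5)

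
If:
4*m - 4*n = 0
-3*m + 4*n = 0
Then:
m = 0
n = 0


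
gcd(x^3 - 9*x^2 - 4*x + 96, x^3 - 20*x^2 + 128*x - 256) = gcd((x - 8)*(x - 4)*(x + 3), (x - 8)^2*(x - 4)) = x^2 - 12*x + 32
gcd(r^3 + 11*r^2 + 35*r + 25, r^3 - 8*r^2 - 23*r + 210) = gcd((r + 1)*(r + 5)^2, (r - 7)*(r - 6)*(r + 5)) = r + 5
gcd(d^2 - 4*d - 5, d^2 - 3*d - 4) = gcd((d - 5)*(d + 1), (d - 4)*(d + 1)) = d + 1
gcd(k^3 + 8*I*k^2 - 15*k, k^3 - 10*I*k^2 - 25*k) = k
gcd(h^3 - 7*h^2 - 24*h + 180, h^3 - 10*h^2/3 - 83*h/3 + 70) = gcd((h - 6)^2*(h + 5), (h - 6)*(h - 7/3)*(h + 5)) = h^2 - h - 30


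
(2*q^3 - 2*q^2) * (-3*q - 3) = -6*q^4 + 6*q^2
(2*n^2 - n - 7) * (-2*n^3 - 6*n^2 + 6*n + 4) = -4*n^5 - 10*n^4 + 32*n^3 + 44*n^2 - 46*n - 28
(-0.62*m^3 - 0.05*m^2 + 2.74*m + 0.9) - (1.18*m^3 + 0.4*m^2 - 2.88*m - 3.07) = -1.8*m^3 - 0.45*m^2 + 5.62*m + 3.97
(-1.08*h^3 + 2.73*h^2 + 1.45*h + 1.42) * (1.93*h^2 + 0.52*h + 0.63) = -2.0844*h^5 + 4.7073*h^4 + 3.5377*h^3 + 5.2145*h^2 + 1.6519*h + 0.8946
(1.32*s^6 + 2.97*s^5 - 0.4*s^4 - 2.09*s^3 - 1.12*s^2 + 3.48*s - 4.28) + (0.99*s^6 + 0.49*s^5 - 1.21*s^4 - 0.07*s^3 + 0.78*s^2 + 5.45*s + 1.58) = 2.31*s^6 + 3.46*s^5 - 1.61*s^4 - 2.16*s^3 - 0.34*s^2 + 8.93*s - 2.7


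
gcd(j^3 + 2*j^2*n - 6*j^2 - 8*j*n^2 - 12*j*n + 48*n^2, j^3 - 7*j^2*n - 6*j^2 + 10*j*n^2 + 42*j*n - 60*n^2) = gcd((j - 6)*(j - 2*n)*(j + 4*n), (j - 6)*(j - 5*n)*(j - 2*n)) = j^2 - 2*j*n - 6*j + 12*n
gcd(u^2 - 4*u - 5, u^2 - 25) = u - 5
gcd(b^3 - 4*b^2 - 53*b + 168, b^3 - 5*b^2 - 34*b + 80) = b - 8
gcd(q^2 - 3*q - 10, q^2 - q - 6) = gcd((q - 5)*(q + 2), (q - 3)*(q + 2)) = q + 2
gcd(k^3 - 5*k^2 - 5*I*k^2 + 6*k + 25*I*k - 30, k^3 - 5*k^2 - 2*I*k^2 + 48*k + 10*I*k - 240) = k - 5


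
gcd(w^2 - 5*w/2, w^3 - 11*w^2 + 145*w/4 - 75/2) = w - 5/2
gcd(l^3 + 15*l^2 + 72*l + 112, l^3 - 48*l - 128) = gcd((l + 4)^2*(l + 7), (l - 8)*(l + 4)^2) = l^2 + 8*l + 16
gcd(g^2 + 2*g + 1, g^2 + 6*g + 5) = g + 1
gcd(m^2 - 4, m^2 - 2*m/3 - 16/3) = m + 2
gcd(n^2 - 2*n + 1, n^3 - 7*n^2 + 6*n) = n - 1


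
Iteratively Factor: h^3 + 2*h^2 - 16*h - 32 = (h + 2)*(h^2 - 16) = (h - 4)*(h + 2)*(h + 4)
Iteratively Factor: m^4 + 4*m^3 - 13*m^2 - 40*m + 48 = (m - 3)*(m^3 + 7*m^2 + 8*m - 16) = (m - 3)*(m + 4)*(m^2 + 3*m - 4) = (m - 3)*(m - 1)*(m + 4)*(m + 4)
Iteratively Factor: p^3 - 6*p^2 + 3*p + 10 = (p - 2)*(p^2 - 4*p - 5) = (p - 5)*(p - 2)*(p + 1)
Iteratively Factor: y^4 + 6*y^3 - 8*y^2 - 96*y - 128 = (y + 2)*(y^3 + 4*y^2 - 16*y - 64) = (y - 4)*(y + 2)*(y^2 + 8*y + 16) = (y - 4)*(y + 2)*(y + 4)*(y + 4)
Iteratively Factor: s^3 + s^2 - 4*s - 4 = (s + 1)*(s^2 - 4) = (s - 2)*(s + 1)*(s + 2)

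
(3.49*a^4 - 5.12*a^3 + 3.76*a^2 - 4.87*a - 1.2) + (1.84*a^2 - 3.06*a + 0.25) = 3.49*a^4 - 5.12*a^3 + 5.6*a^2 - 7.93*a - 0.95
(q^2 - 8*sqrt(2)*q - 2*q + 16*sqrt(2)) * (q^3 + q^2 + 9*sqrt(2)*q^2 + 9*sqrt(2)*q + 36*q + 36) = q^5 - q^4 + sqrt(2)*q^4 - 110*q^3 - sqrt(2)*q^3 - 290*sqrt(2)*q^2 + 108*q^2 + 216*q + 288*sqrt(2)*q + 576*sqrt(2)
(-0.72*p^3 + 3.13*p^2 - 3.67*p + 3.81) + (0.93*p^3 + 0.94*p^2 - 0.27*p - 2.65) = 0.21*p^3 + 4.07*p^2 - 3.94*p + 1.16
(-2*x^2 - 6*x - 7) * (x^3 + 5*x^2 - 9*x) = -2*x^5 - 16*x^4 - 19*x^3 + 19*x^2 + 63*x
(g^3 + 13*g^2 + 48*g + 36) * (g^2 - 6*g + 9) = g^5 + 7*g^4 - 21*g^3 - 135*g^2 + 216*g + 324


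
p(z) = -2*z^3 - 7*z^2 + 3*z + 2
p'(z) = -6*z^2 - 14*z + 3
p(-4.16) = 12.36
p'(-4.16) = -42.59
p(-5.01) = 62.77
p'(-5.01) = -77.46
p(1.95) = -33.60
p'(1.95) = -47.12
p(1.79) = -26.53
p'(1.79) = -41.28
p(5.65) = -565.23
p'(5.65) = -267.64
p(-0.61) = -1.98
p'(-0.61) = 9.31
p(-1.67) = -13.22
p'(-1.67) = 9.65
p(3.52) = -161.40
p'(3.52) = -120.62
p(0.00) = 2.00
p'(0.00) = 3.00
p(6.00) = -664.00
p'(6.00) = -297.00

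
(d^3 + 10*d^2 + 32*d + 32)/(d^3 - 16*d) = (d^2 + 6*d + 8)/(d*(d - 4))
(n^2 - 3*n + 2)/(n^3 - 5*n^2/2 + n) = 2*(n - 1)/(n*(2*n - 1))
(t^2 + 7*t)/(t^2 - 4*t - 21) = t*(t + 7)/(t^2 - 4*t - 21)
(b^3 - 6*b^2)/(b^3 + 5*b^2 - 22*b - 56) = b^2*(b - 6)/(b^3 + 5*b^2 - 22*b - 56)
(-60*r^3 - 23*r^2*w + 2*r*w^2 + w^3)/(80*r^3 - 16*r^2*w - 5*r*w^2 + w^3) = (-3*r - w)/(4*r - w)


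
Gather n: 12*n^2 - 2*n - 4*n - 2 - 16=12*n^2 - 6*n - 18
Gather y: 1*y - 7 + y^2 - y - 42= y^2 - 49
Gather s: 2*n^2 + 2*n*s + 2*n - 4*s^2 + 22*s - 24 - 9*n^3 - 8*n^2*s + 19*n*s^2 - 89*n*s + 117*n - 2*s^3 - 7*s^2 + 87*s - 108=-9*n^3 + 2*n^2 + 119*n - 2*s^3 + s^2*(19*n - 11) + s*(-8*n^2 - 87*n + 109) - 132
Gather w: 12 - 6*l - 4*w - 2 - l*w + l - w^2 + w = -5*l - w^2 + w*(-l - 3) + 10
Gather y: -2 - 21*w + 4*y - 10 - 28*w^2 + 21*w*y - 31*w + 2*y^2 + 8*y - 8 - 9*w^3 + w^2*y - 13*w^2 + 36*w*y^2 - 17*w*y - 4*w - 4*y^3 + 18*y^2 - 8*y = -9*w^3 - 41*w^2 - 56*w - 4*y^3 + y^2*(36*w + 20) + y*(w^2 + 4*w + 4) - 20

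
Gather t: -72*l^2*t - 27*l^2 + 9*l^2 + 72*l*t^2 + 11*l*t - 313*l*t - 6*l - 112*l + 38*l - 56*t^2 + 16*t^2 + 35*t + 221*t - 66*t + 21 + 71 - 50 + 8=-18*l^2 - 80*l + t^2*(72*l - 40) + t*(-72*l^2 - 302*l + 190) + 50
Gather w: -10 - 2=-12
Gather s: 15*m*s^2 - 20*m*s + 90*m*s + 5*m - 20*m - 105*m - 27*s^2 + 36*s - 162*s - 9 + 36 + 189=-120*m + s^2*(15*m - 27) + s*(70*m - 126) + 216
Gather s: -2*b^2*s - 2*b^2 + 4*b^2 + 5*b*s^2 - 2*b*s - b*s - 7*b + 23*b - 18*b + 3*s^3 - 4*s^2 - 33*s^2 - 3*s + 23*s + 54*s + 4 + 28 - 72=2*b^2 - 2*b + 3*s^3 + s^2*(5*b - 37) + s*(-2*b^2 - 3*b + 74) - 40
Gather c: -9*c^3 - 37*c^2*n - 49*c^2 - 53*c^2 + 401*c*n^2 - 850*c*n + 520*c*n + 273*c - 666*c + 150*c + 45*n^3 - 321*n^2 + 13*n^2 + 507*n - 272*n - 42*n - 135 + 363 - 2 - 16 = -9*c^3 + c^2*(-37*n - 102) + c*(401*n^2 - 330*n - 243) + 45*n^3 - 308*n^2 + 193*n + 210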